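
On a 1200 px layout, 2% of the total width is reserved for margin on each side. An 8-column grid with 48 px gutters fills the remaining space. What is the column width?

102 px

1200 × (1 − 2·2%) = 1200 × 96% = 1152 px for the columns.
Subtracting 7 gutters of 48 leaves 816 for 8 columns, so c = 102 px.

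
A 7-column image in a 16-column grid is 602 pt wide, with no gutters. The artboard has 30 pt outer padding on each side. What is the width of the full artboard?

1436 pt

602 / 7 = 86 pt per column.
Artboard = 2·30 + 16·86 = 60 + 1376 = 1436 pt.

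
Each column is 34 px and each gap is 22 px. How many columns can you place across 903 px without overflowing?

16 columns

16 columns: 16·34 + 15·22 = 874 px ≤ 903.
17 columns: 930 px > 903. So 16.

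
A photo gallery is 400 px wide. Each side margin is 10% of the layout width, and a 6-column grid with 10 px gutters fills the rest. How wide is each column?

45 px

400 × (1 − 2·10%) = 400 × 80% = 320 px for the columns.
6c + 5·10 = 320 → 6c = 270 → c = 45 px.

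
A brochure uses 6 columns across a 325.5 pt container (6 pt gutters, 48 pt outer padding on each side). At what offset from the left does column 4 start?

165.75 pt

Inside the margins: 325.5 − 96 = 229.5 pt.
6 columns + 5 gutters: 6c + 5·6 = 229.5.
6c = 229.5 − 30 = 199.5, so c = 33.25 pt.
Column 4 starts at margin + 3·(column + gutter) = 48 + 3·39.25 = 165.75 pt.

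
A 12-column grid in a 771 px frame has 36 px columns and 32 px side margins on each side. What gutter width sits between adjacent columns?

Inside the margins: 771 − 64 = 707 px.
12·36 + 11g = 707 → 11g = 275 → g = 25 px.

25 px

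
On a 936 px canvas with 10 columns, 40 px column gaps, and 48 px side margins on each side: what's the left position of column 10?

Content = 936 − 2·48 = 840 px.
10c + 9·40 = 840 → 10c = 480 → c = 48 px.
Column 10 starts at margin + 9·(column + gutter) = 48 + 9·88 = 840 px.

840 px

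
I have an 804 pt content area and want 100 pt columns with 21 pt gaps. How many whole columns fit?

6 columns

k columns need k·100 + (k−1)·21 = k·121 − 21.
k·121 − 21 ≤ 804 → k ≤ 825 / 121 ≈ 6.82, so k = 6.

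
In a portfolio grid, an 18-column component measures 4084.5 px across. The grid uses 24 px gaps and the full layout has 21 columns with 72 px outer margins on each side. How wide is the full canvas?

18c + 17·24 = 4084.5 → 18c = 3676.5 → c = 204.25 px.
Adding margins, columns and gutters: 144 + 4289.25 + 480 = 4913.25 px.

4913.25 px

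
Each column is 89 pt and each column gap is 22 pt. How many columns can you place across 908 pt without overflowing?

8 columns: 8·89 + 7·22 = 866 pt ≤ 908.
9 columns: 977 pt > 908. So 8.

8 columns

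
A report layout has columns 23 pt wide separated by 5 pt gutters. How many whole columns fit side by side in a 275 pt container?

Each extra column adds 23 + 5 = 28 pt.
(275 + 5) / 28 = 10.00, so 10 columns fit.

10 columns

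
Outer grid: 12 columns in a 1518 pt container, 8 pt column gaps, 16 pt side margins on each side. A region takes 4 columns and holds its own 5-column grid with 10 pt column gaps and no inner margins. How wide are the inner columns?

Inside the margins: 1518 − 32 = 1486 pt.
12 columns + 11 column gaps: 12c + 11·8 = 1486.
12c = 1486 − 88 = 1398, so c = 116.5 pt.
4 columns plus 3 column gaps: 466 + 24 = 490 pt.
490 − 4·10 = 450; ÷5 gives d = 90 pt.

90 pt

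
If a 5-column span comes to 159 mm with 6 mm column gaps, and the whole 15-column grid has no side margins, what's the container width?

489 mm

5c + 4·6 = 159 → 5c = 135 → c = 27 mm.
Summing: 405 + 84 = 489 mm.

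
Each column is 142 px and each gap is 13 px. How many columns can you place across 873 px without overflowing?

Each extra column adds 142 + 13 = 155 px.
(873 + 13) / 155 = 5.72, so 5 columns fit.

5 columns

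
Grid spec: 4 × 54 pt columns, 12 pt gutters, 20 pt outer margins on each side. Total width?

Adding margins, columns and gutters: 40 + 216 + 36 = 292 pt.

292 pt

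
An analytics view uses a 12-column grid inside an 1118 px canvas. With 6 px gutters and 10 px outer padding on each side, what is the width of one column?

86 px

Content width = 1118 − 2·10 = 1098 px.
12 columns + 11 gutters: 12c + 11·6 = 1098.
12c = 1098 − 66 = 1032, so c = 86 px.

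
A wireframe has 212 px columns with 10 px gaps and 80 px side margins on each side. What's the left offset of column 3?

524 px

Column 3 starts at margin + 2·(column + gutter) = 80 + 2·222 = 524 px.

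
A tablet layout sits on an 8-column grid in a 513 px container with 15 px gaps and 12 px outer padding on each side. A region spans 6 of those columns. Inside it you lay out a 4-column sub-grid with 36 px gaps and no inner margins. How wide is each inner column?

63.75 px

Outer content = 513 − 2·12 = 489 px.
489 − 7·15 = 384; ÷8 gives c = 48 px.
6 columns plus 5 gaps: 288 + 75 = 363 px.
4d + 3·36 = 363 → 4d = 255 → d = 63.75 px.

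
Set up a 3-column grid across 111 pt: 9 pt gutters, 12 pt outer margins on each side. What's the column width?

Take off 24 pt of margins, leaving 87 pt.
3 columns + 2 gutters: 3c + 2·9 = 87.
3c = 87 − 18 = 69, so c = 23 pt.

23 pt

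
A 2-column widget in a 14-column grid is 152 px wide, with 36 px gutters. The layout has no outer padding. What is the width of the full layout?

Subtracting 1 gutter of 36 leaves 116 for 2 columns, so c = 58 px.
Summing: 812 + 468 = 1280 px.

1280 px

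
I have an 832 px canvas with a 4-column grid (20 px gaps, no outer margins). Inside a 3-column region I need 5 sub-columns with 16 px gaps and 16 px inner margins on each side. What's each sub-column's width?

Subtracting 3 gaps of 20 leaves 772 for 4 columns, so c = 193 px.
3 columns plus 2 gaps: 579 + 40 = 619 px.
Inner content = 619 − 2·16 = 587 px.
5 columns + 4 gaps: 5d + 4·16 = 587.
5d = 587 − 64 = 523, so d = 104.6 px.

104.6 px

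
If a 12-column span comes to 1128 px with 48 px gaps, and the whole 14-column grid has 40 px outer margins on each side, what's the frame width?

1404 px

12c + 11·48 = 1128 → 12c = 600 → c = 50 px.
Frame = 2·40 + 14·50 + 13·48 = 80 + 700 + 624 = 1404 px.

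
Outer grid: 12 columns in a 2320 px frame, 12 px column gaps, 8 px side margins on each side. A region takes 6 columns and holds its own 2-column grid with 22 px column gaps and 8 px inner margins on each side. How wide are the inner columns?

Outer content = 2320 − 2·8 = 2304 px.
12 columns + 11 column gaps: 12c + 11·12 = 2304.
12c = 2304 − 132 = 2172, so c = 181 px.
6 columns plus 5 column gaps: 1086 + 60 = 1146 px.
Inner content = 1146 − 2·8 = 1130 px.
2d + 1·22 = 1130 → 2d = 1108 → d = 554 px.

554 px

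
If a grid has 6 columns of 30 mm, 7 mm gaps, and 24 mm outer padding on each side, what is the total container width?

263 mm

Total width: 2·24 + 6·30 + 5·7 = 263 mm.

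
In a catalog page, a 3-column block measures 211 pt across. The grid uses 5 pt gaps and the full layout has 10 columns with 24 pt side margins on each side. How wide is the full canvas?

3 columns + 2 gaps: 3c + 2·5 = 211.
3c = 211 − 10 = 201, so c = 67 pt.
Total width: 2·24 + 10·67 + 9·5 = 763 pt.

763 pt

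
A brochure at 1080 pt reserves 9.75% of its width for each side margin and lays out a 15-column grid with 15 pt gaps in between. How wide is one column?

Each margin = 9.75% of 1080 = 105.3 pt; content = 1080 − 2·105.3 = 869.4 pt.
15c + 14·15 = 869.4 → 15c = 659.4 → c = 43.96 pt.

43.96 pt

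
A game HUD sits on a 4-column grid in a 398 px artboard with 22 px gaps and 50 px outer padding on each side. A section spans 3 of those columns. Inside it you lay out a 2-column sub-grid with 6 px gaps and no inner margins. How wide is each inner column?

Subtract both margins: 398 − 2·50 = 298 px.
Subtracting 3 gaps of 22 leaves 232 for 4 columns, so c = 58 px.
3-column span = 3·58 + 2·22 = 218 px.
2 columns + 1 gap: 2d + 1·6 = 218.
2d = 218 − 6 = 212, so d = 106 px.

106 px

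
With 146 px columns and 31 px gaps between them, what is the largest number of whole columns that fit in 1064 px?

k columns need k·146 + (k−1)·31 = k·177 − 31.
k·177 − 31 ≤ 1064 → k ≤ 1095 / 177 ≈ 6.19, so k = 6.

6 columns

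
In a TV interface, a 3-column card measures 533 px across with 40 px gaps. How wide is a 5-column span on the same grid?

Subtracting 2 gaps of 40 leaves 453 for 3 columns, so c = 151 px.
5 columns plus 4 gaps: 755 + 160 = 915 px.

915 px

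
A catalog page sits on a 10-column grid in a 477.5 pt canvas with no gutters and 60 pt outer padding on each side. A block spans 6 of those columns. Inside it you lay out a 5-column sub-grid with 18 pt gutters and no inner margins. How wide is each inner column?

28.5 pt

Outer content = 477.5 − 2·60 = 357.5 pt.
With no gutters, each column is 357.5/10 = 35.75 pt.
6-column span = 6·35.75 = 214.5 pt.
214.5 − 4·18 = 142.5; ÷5 gives d = 28.5 pt.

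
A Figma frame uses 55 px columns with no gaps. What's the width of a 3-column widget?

With no gaps, 3 columns span 3·55 = 165 px.

165 px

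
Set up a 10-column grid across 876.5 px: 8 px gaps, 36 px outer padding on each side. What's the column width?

73.25 px

Take off 72 px of margins, leaving 804.5 px.
10c + 9·8 = 804.5 → 10c = 732.5 → c = 73.25 px.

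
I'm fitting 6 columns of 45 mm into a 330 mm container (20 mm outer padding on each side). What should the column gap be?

4 mm

Subtract both margins: 330 − 2·20 = 290 mm.
Columns use 270 mm, leaving 20 mm across 5 column gaps = 4 mm each.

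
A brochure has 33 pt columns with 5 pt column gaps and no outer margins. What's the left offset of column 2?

38 pt

Each column+gutter stride is 38 pt; with no margin, 1 of them is 38 pt.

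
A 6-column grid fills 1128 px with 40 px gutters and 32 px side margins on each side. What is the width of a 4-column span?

696 px

Take off 64 px of margins, leaving 1064 px.
6c + 5·40 = 1064 → 6c = 864 → c = 144 px.
4-column span = 4·144 + 3·40 = 696 px.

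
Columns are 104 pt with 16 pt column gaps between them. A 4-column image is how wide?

4-column span = 4·104 + 3·16 = 464 pt.

464 pt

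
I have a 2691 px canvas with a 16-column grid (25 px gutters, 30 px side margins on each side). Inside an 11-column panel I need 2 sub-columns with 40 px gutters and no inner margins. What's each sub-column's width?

880.5 px

Take off 60 px of margins, leaving 2631 px.
2631 − 15·25 = 2256; ÷16 gives c = 141 px.
11 columns plus 10 gutters: 1551 + 250 = 1801 px.
2 columns + 1 gutter: 2d + 1·40 = 1801.
2d = 1801 − 40 = 1761, so d = 880.5 px.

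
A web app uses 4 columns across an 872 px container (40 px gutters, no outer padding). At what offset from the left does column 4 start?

4 columns + 3 gutters: 4c + 3·40 = 872.
4c = 872 − 120 = 752, so c = 188 px.
Each column+gutter stride is 228 px; with no margin, 3 of them is 684 px.

684 px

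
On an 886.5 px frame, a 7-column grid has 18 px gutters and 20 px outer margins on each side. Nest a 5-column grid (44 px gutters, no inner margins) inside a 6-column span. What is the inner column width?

109.4 px

Outer content = 886.5 − 2·20 = 846.5 px.
Subtracting 6 gutters of 18 leaves 738.5 for 7 columns, so c = 105.5 px.
6 columns plus 5 gutters: 633 + 90 = 723 px.
5 columns + 4 gutters: 5d + 4·44 = 723.
5d = 723 − 176 = 547, so d = 109.4 px.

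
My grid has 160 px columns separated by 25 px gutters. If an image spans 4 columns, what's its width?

Span of 4: 4·160 + 3·25 = 640 + 75 = 715 px.

715 px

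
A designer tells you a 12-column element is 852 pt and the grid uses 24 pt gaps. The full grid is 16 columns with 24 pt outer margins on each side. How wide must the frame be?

Subtracting 11 gaps of 24 leaves 588 for 12 columns, so c = 49 pt.
Frame = 2·24 + 16·49 + 15·24 = 48 + 784 + 360 = 1192 pt.

1192 pt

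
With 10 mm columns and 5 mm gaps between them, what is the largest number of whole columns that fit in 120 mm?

8 columns

k columns need k·10 + (k−1)·5 = k·15 − 5.
k·15 − 5 ≤ 120 → k ≤ 125 / 15 ≈ 8.33, so k = 8.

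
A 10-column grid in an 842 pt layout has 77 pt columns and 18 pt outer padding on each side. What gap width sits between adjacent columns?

Take off 36 pt of margins, leaving 806 pt.
Columns use 770 pt, leaving 36 pt across 9 gaps = 4 pt each.

4 pt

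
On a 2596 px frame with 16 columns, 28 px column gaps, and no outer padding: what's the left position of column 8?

2596 − 15·28 = 2176; ÷16 gives c = 136 px.
No margin, so column 8 starts at 7·(column + gutter) = 7·164 = 1148 px.

1148 px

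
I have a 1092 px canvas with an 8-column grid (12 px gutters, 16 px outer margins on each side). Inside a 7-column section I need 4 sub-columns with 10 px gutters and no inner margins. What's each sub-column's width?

224 px

Inside the margins: 1092 − 32 = 1060 px.
8c + 7·12 = 1060 → 8c = 976 → c = 122 px.
7 columns plus 6 gutters: 854 + 72 = 926 px.
926 − 3·10 = 896; ÷4 gives d = 224 px.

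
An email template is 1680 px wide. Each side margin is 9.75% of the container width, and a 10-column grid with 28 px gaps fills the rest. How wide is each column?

Margins: 9.75% × 1680 = 163.8 px each, so content = 1680 − 327.6 = 1352.4 px.
10c + 9·28 = 1352.4 → 10c = 1100.4 → c = 110.04 px.

110.04 px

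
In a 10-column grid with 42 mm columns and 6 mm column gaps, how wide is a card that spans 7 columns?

Span of 7: 7·42 + 6·6 = 294 + 36 = 330 mm.

330 mm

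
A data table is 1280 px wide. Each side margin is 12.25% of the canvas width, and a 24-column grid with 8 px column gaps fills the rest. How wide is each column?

32.6 px

1280 × (1 − 2·12.25%) = 1280 × 75.5% = 966.4 px for the columns.
24 columns + 23 column gaps: 24c + 23·8 = 966.4.
24c = 966.4 − 184 = 782.4, so c = 32.6 px.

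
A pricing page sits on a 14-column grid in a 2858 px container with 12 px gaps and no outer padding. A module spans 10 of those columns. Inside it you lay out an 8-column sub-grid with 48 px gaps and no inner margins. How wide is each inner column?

212.75 px

Subtracting 13 gaps of 12 leaves 2702 for 14 columns, so c = 193 px.
10 columns plus 9 gaps: 1930 + 108 = 2038 px.
2038 − 7·48 = 1702; ÷8 gives d = 212.75 px.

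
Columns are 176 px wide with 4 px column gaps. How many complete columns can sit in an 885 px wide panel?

4 columns: 4·176 + 3·4 = 716 px ≤ 885.
5 columns: 896 px > 885. So 4.

4 columns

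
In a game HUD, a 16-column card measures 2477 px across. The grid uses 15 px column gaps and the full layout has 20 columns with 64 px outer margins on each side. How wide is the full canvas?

3228 px

16c + 15·15 = 2477 → 16c = 2252 → c = 140.75 px.
Adding margins, columns and gutters: 128 + 2815 + 285 = 3228 px.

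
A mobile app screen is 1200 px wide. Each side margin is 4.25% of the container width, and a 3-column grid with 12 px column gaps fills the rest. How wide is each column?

Each margin = 4.25% of 1200 = 51 px; content = 1200 − 2·51 = 1098 px.
Subtracting 2 column gaps of 12 leaves 1074 for 3 columns, so c = 358 px.

358 px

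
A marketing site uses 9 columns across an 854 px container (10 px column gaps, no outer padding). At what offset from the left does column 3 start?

854 − 8·10 = 774; ÷9 gives c = 86 px.
Before column 3: 2 columns + 2 column gaps.
Offset = 2·(86 + 10) = 2·96 = 192 px.

192 px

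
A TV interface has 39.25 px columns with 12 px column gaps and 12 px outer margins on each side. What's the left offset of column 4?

Before column 4: the margin + 3 columns + 3 column gaps.
Offset = 12 + 3·(39.25 + 12) = 12 + 153.75 = 165.75 px.

165.75 px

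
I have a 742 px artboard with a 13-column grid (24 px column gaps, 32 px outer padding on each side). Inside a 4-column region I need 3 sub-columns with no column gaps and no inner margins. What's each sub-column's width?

64 px

Outer content = 742 − 2·32 = 678 px.
13c + 12·24 = 678 → 13c = 390 → c = 30 px.
4 columns plus 3 column gaps: 120 + 72 = 192 px.
192 / 3 = 64 px per column.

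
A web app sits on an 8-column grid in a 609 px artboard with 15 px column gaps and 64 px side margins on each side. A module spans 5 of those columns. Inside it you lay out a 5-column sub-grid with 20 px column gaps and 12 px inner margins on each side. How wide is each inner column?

Inside the margins: 609 − 128 = 481 px.
8 columns + 7 column gaps: 8c + 7·15 = 481.
8c = 481 − 105 = 376, so c = 47 px.
5-column span = 5·47 + 4·15 = 295 px.
Inner content = 295 − 2·12 = 271 px.
271 − 4·20 = 191; ÷5 gives d = 38.2 px.

38.2 px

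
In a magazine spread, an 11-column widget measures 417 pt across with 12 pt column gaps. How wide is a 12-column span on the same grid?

11 columns + 10 column gaps: 11c + 10·12 = 417.
11c = 417 − 120 = 297, so c = 27 pt.
12-column span = 12·27 + 11·12 = 456 pt.

456 pt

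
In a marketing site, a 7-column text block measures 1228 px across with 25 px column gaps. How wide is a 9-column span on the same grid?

1228 − 6·25 = 1078; ÷7 gives c = 154 px.
Span of 9: 9·154 + 8·25 = 1386 + 200 = 1586 px.

1586 px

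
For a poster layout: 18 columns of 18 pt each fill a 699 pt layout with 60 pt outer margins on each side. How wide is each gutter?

Take off 120 pt of margins, leaving 579 pt.
18·18 + 17g = 579 → 17g = 255 → g = 15 pt.

15 pt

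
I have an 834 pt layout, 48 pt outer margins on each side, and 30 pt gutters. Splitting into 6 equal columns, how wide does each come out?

98 pt

Subtract both margins: 834 − 2·48 = 738 pt.
6c + 5·30 = 738 → 6c = 588 → c = 98 pt.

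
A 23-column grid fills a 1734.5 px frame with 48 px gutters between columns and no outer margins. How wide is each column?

29.5 px

23 columns + 22 gutters: 23c + 22·48 = 1734.5.
23c = 1734.5 − 1056 = 678.5, so c = 29.5 px.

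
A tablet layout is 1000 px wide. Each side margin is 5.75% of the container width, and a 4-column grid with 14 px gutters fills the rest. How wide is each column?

210.75 px

Margins: 5.75% × 1000 = 57.5 px each, so content = 1000 − 115 = 885 px.
885 − 3·14 = 843; ÷4 gives c = 210.75 px.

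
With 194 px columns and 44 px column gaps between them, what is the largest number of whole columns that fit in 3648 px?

15 columns

k columns need k·194 + (k−1)·44 = k·238 − 44.
k·238 − 44 ≤ 3648 → k ≤ 3692 / 238 ≈ 15.51, so k = 15.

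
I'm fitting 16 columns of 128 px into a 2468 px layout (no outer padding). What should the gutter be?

28 px

16 columns take 16·128 = 2048 px; remaining 420 splits into 15 gutters.
g = 420 / 15 = 28 px.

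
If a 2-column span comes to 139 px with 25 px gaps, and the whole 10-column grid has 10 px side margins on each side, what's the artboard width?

815 px

139 − 1·25 = 114; ÷2 gives c = 57 px.
Adding margins, columns and gutters: 20 + 570 + 225 = 815 px.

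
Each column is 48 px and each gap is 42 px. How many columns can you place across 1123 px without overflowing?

k columns need k·48 + (k−1)·42 = k·90 − 42.
k·90 − 42 ≤ 1123 → k ≤ 1165 / 90 ≈ 12.94, so k = 12.

12 columns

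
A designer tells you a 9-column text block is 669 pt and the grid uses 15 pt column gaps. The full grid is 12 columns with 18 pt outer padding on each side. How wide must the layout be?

9 columns + 8 column gaps: 9c + 8·15 = 669.
9c = 669 − 120 = 549, so c = 61 pt.
Total width: 2·18 + 12·61 + 11·15 = 933 pt.

933 pt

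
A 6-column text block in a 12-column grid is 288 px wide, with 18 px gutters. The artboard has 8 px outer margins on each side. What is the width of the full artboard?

610 px

288 − 5·18 = 198; ÷6 gives c = 33 px.
Artboard = 2·8 + 12·33 + 11·18 = 16 + 396 + 198 = 610 px.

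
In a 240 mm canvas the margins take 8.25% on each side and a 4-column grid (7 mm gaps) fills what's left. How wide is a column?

44.85 mm

240 × (1 − 2·8.25%) = 240 × 83.5% = 200.4 mm for the columns.
4c + 3·7 = 200.4 → 4c = 179.4 → c = 44.85 mm.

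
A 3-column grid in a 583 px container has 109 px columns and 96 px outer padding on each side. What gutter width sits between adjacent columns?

Content width = 583 − 2·96 = 391 px.
3 columns take 3·109 = 327 px; remaining 64 splits into 2 gutters.
g = 64 / 2 = 32 px.

32 px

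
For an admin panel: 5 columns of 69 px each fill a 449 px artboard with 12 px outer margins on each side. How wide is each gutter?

Take off 24 px of margins, leaving 425 px.
5 columns take 5·69 = 345 px; remaining 80 splits into 4 gutters.
g = 80 / 4 = 20 px.

20 px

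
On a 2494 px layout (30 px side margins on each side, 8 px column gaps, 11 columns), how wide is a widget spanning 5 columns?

1102 px

Subtract both margins: 2494 − 2·30 = 2434 px.
Subtracting 10 column gaps of 8 leaves 2354 for 11 columns, so c = 214 px.
5-column span = 5·214 + 4·8 = 1102 px.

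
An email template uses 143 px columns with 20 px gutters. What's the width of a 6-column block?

6 columns plus 5 gutters: 858 + 100 = 958 px.

958 px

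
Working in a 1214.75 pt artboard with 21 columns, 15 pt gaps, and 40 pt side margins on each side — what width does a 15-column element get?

806.25 pt

Content width = 1214.75 − 2·40 = 1134.75 pt.
21c + 20·15 = 1134.75 → 21c = 834.75 → c = 39.75 pt.
15-column span = 15·39.75 + 14·15 = 806.25 pt.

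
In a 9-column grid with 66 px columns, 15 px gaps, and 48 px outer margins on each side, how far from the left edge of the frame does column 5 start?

372 px

Column 5 starts at margin + 4·(column + gutter) = 48 + 4·81 = 372 px.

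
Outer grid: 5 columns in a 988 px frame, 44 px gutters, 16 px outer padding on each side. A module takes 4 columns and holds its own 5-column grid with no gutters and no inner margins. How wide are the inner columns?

151.2 px

Take off 32 px of margins, leaving 956 px.
Subtracting 4 gutters of 44 leaves 780 for 5 columns, so c = 156 px.
Span of 4: 4·156 + 3·44 = 624 + 132 = 756 px.
5d = 756 → d = 151.2 px.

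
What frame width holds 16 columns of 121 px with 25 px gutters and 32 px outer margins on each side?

2375 px

Frame = 2·32 + 16·121 + 15·25 = 64 + 1936 + 375 = 2375 px.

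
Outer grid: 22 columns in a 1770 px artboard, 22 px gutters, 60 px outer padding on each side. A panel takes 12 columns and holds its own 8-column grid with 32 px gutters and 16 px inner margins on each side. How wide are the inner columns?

79.25 px

Take off 120 px of margins, leaving 1650 px.
Subtracting 21 gutters of 22 leaves 1188 for 22 columns, so c = 54 px.
12-column span = 12·54 + 11·22 = 890 px.
Inner content = 890 − 2·16 = 858 px.
8 columns + 7 gutters: 8d + 7·32 = 858.
8d = 858 − 224 = 634, so d = 79.25 px.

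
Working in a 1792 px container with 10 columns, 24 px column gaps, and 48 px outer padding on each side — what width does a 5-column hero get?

836 px

Content width = 1792 − 2·48 = 1696 px.
1696 − 9·24 = 1480; ÷10 gives c = 148 px.
Span of 5: 5·148 + 4·24 = 740 + 96 = 836 px.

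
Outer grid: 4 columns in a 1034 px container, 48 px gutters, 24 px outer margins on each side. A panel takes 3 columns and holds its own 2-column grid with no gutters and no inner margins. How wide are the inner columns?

363.75 px

Inside the margins: 1034 − 48 = 986 px.
4 columns + 3 gutters: 4c + 3·48 = 986.
4c = 986 − 144 = 842, so c = 210.5 px.
3-column span = 3·210.5 + 2·48 = 727.5 px.
With no gutters, each column is 727.5/2 = 363.75 px.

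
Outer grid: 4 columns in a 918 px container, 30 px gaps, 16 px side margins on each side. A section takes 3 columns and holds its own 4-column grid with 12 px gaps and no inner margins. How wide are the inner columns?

155.25 px

Inside the margins: 918 − 32 = 886 px.
886 − 3·30 = 796; ÷4 gives c = 199 px.
3 columns plus 2 gaps: 597 + 60 = 657 px.
657 − 3·12 = 621; ÷4 gives d = 155.25 px.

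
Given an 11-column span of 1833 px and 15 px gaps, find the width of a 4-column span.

657 px

11 columns + 10 gaps: 11c + 10·15 = 1833.
11c = 1833 − 150 = 1683, so c = 153 px.
Span of 4: 4·153 + 3·15 = 612 + 45 = 657 px.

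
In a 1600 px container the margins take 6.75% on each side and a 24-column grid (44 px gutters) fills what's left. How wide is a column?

Margins: 6.75% × 1600 = 108 px each, so content = 1600 − 216 = 1384 px.
24c + 23·44 = 1384 → 24c = 372 → c = 15.5 px.

15.5 px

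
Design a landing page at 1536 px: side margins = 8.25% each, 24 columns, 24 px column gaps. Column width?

Each margin = 8.25% of 1536 = 126.72 px; content = 1536 − 2·126.72 = 1282.56 px.
1282.56 − 23·24 = 730.56; ÷24 gives c = 30.44 px.

30.44 px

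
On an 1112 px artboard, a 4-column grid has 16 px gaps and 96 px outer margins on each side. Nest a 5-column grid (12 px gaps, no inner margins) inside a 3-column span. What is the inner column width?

127.6 px

Subtract both margins: 1112 − 2·96 = 920 px.
Subtracting 3 gaps of 16 leaves 872 for 4 columns, so c = 218 px.
3-column span = 3·218 + 2·16 = 686 px.
5d + 4·12 = 686 → 5d = 638 → d = 127.6 px.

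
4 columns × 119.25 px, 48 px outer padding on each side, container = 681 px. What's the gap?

36 px

Subtract both margins: 681 − 2·48 = 585 px.
Columns use 477 px, leaving 108 px across 3 gaps = 36 px each.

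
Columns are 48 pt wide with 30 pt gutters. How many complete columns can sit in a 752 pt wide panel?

10 columns

10 columns: 10·48 + 9·30 = 750 pt ≤ 752.
11 columns: 828 pt > 752. So 10.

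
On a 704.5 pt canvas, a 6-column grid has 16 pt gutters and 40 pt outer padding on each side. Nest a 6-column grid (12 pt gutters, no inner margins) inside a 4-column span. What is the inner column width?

Outer content = 704.5 − 2·40 = 624.5 pt.
6 columns + 5 gutters: 6c + 5·16 = 624.5.
6c = 624.5 − 80 = 544.5, so c = 90.75 pt.
4 columns plus 3 gutters: 363 + 48 = 411 pt.
6d + 5·12 = 411 → 6d = 351 → d = 58.5 pt.

58.5 pt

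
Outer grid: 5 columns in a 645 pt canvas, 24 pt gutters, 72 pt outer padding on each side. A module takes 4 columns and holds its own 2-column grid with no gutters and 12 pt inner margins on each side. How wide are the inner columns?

186 pt

Subtract both margins: 645 − 2·72 = 501 pt.
501 − 4·24 = 405; ÷5 gives c = 81 pt.
4-column span = 4·81 + 3·24 = 396 pt.
Inner content = 396 − 2·12 = 372 pt.
372 / 2 = 186 pt per column.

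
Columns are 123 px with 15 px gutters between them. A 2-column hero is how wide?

Span of 2: 2·123 + 1·15 = 246 + 15 = 261 px.

261 px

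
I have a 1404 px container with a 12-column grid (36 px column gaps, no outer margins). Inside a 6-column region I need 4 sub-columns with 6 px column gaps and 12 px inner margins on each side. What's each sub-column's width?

Subtracting 11 column gaps of 36 leaves 1008 for 12 columns, so c = 84 px.
6 columns plus 5 column gaps: 504 + 180 = 684 px.
Inner content = 684 − 2·12 = 660 px.
4 columns + 3 column gaps: 4d + 3·6 = 660.
4d = 660 − 18 = 642, so d = 160.5 px.

160.5 px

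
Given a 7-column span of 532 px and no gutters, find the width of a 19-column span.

With no gutters, each column is 532/7 = 76 px.
With no gutters, 19 columns span 19·76 = 1444 px.

1444 px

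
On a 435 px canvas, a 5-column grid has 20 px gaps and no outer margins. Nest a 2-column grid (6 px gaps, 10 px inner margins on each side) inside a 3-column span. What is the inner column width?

113.5 px

435 − 4·20 = 355; ÷5 gives c = 71 px.
3-column span = 3·71 + 2·20 = 253 px.
Inner content = 253 − 2·10 = 233 px.
2d + 1·6 = 233 → 2d = 227 → d = 113.5 px.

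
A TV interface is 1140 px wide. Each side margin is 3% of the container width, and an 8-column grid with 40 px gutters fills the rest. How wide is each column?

98.95 px

Margins: 3% × 1140 = 34.2 px each, so content = 1140 − 68.4 = 1071.6 px.
Subtracting 7 gutters of 40 leaves 791.6 for 8 columns, so c = 98.95 px.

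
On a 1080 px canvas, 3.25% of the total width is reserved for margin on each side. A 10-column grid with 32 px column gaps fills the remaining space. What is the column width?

72.18 px

1080 × (1 − 2·3.25%) = 1080 × 93.5% = 1009.8 px for the columns.
10c + 9·32 = 1009.8 → 10c = 721.8 → c = 72.18 px.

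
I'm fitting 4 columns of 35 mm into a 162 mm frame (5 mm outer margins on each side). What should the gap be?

4 mm

Content width = 162 − 2·5 = 152 mm.
Columns use 140 mm, leaving 12 mm across 3 gaps = 4 mm each.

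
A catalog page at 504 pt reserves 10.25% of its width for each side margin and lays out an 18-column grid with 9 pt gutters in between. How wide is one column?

13.76 pt

Margins: 10.25% × 504 = 51.66 pt each, so content = 504 − 103.32 = 400.68 pt.
18 columns + 17 gutters: 18c + 17·9 = 400.68.
18c = 400.68 − 153 = 247.68, so c = 13.76 pt.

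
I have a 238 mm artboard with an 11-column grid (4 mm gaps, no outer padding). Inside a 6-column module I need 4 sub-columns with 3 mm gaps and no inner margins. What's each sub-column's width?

29.75 mm

Subtracting 10 gaps of 4 leaves 198 for 11 columns, so c = 18 mm.
6 columns plus 5 gaps: 108 + 20 = 128 mm.
4d + 3·3 = 128 → 4d = 119 → d = 29.75 mm.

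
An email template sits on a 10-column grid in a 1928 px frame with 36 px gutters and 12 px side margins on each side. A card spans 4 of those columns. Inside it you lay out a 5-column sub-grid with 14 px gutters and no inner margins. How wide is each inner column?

136.8 px

Outer content = 1928 − 2·12 = 1904 px.
10 columns + 9 gutters: 10c + 9·36 = 1904.
10c = 1904 − 324 = 1580, so c = 158 px.
4-column span = 4·158 + 3·36 = 740 px.
5 columns + 4 gutters: 5d + 4·14 = 740.
5d = 740 − 56 = 684, so d = 136.8 px.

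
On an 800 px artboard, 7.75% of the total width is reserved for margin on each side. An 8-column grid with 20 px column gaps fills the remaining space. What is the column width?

800 × (1 − 2·7.75%) = 800 × 84.5% = 676 px for the columns.
8c + 7·20 = 676 → 8c = 536 → c = 67 px.

67 px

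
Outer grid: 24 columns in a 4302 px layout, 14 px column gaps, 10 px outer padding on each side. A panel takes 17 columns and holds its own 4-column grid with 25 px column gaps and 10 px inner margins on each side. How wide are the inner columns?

Subtract both margins: 4302 − 2·10 = 4282 px.
Subtracting 23 column gaps of 14 leaves 3960 for 24 columns, so c = 165 px.
Span of 17: 17·165 + 16·14 = 2805 + 224 = 3029 px.
Inner content = 3029 − 2·10 = 3009 px.
3009 − 3·25 = 2934; ÷4 gives d = 733.5 px.

733.5 px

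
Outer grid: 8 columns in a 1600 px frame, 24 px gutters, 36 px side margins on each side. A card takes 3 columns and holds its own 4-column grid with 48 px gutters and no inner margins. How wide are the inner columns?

Take off 72 px of margins, leaving 1528 px.
8c + 7·24 = 1528 → 8c = 1360 → c = 170 px.
Span of 3: 3·170 + 2·24 = 510 + 48 = 558 px.
4d + 3·48 = 558 → 4d = 414 → d = 103.5 px.

103.5 px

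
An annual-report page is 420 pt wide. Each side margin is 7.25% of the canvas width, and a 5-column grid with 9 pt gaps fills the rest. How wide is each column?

420 × (1 − 2·7.25%) = 420 × 85.5% = 359.1 pt for the columns.
5c + 4·9 = 359.1 → 5c = 323.1 → c = 64.62 pt.

64.62 pt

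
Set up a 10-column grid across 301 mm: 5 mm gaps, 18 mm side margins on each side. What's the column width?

22 mm

Take off 36 mm of margins, leaving 265 mm.
Subtracting 9 gaps of 5 leaves 220 for 10 columns, so c = 22 mm.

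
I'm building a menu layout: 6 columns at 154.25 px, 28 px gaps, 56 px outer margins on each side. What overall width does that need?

1177.5 px

Total width: 2·56 + 6·154.25 + 5·28 = 1177.5 px.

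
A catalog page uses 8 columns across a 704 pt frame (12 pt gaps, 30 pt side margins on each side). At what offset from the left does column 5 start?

358 pt

Inside the margins: 704 − 60 = 644 pt.
8 columns + 7 gaps: 8c + 7·12 = 644.
8c = 644 − 84 = 560, so c = 70 pt.
Each column+gutter stride is 82 pt; 4 of them past the 30 pt margin is 30 + 328 = 358 pt.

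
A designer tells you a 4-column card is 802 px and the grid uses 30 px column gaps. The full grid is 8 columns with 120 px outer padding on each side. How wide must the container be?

1874 px

802 − 3·30 = 712; ÷4 gives c = 178 px.
Total width: 2·120 + 8·178 + 7·30 = 1874 px.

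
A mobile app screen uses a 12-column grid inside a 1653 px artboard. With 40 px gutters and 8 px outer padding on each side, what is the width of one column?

Inside the margins: 1653 − 16 = 1637 px.
12c + 11·40 = 1637 → 12c = 1197 → c = 99.75 px.

99.75 px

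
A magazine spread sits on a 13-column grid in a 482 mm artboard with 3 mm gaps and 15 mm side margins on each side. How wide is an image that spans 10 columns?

347 mm

Inside the margins: 482 − 30 = 452 mm.
13 columns + 12 gaps: 13c + 12·3 = 452.
13c = 452 − 36 = 416, so c = 32 mm.
Span of 10: 10·32 + 9·3 = 320 + 27 = 347 mm.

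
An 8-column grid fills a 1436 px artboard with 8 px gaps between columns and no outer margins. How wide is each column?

172.5 px

8c + 7·8 = 1436 → 8c = 1380 → c = 172.5 px.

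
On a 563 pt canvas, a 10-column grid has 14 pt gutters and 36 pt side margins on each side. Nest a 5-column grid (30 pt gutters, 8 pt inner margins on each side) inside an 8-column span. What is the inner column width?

50.8 pt

Outer content = 563 − 2·36 = 491 pt.
10 columns + 9 gutters: 10c + 9·14 = 491.
10c = 491 − 126 = 365, so c = 36.5 pt.
Span of 8: 8·36.5 + 7·14 = 292 + 98 = 390 pt.
Inner content = 390 − 2·8 = 374 pt.
5 columns + 4 gutters: 5d + 4·30 = 374.
5d = 374 − 120 = 254, so d = 50.8 pt.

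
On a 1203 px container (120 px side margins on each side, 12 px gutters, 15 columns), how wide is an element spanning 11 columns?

Subtract both margins: 1203 − 2·120 = 963 px.
15c + 14·12 = 963 → 15c = 795 → c = 53 px.
11 columns plus 10 gutters: 583 + 120 = 703 px.

703 px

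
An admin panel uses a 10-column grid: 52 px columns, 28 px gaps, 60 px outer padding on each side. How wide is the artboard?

Artboard = 2·60 + 10·52 + 9·28 = 120 + 520 + 252 = 892 px.

892 px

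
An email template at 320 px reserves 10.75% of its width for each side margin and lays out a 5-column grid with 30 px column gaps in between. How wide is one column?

26.24 px

Each margin = 10.75% of 320 = 34.4 px; content = 320 − 2·34.4 = 251.2 px.
Subtracting 4 column gaps of 30 leaves 131.2 for 5 columns, so c = 26.24 px.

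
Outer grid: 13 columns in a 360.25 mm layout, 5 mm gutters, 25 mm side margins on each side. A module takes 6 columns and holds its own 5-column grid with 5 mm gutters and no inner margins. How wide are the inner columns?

24.1 mm

Inside the margins: 360.25 − 50 = 310.25 mm.
Subtracting 12 gutters of 5 leaves 250.25 for 13 columns, so c = 19.25 mm.
Span of 6: 6·19.25 + 5·5 = 115.5 + 25 = 140.5 mm.
5d + 4·5 = 140.5 → 5d = 120.5 → d = 24.1 mm.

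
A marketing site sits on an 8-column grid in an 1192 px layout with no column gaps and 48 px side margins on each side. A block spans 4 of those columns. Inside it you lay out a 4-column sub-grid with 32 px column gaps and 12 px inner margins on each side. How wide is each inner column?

Take off 96 px of margins, leaving 1096 px.
8c = 1096 → c = 137 px.
With no column gaps, 4 columns span 4·137 = 548 px.
Inner content = 548 − 2·12 = 524 px.
4 columns + 3 column gaps: 4d + 3·32 = 524.
4d = 524 − 96 = 428, so d = 107 px.

107 px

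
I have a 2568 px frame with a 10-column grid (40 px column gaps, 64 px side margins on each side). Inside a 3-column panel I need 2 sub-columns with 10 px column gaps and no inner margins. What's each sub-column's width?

347 px

Subtract both margins: 2568 − 2·64 = 2440 px.
Subtracting 9 column gaps of 40 leaves 2080 for 10 columns, so c = 208 px.
3 columns plus 2 column gaps: 624 + 80 = 704 px.
704 − 1·10 = 694; ÷2 gives d = 347 px.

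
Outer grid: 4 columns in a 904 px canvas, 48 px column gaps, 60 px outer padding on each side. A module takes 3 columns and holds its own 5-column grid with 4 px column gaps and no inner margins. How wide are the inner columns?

Subtract both margins: 904 − 2·60 = 784 px.
4 columns + 3 column gaps: 4c + 3·48 = 784.
4c = 784 − 144 = 640, so c = 160 px.
Span of 3: 3·160 + 2·48 = 480 + 96 = 576 px.
5 columns + 4 column gaps: 5d + 4·4 = 576.
5d = 576 − 16 = 560, so d = 112 px.

112 px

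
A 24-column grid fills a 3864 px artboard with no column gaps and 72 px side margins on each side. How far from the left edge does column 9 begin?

1312 px

Subtract both margins: 3864 − 2·72 = 3720 px.
24c = 3720 → c = 155 px.
Each column+gutter stride is 155 px; 8 of them past the 72 px margin is 72 + 1240 = 1312 px.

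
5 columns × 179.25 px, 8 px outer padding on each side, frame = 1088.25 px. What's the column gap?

Inside the margins: 1088.25 − 16 = 1072.25 px.
Columns use 896.25 px, leaving 176 px across 4 column gaps = 44 px each.

44 px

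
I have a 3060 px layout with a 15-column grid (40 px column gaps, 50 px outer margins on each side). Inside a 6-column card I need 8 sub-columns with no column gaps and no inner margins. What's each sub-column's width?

145 px

Inside the margins: 3060 − 100 = 2960 px.
Subtracting 14 column gaps of 40 leaves 2400 for 15 columns, so c = 160 px.
6 columns plus 5 column gaps: 960 + 200 = 1160 px.
1160 / 8 = 145 px per column.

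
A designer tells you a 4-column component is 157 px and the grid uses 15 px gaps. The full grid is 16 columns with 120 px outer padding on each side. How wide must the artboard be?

913 px

4 columns + 3 gaps: 4c + 3·15 = 157.
4c = 157 − 45 = 112, so c = 28 px.
Total width: 2·120 + 16·28 + 15·15 = 913 px.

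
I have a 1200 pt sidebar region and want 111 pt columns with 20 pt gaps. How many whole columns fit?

9 columns

9 columns: 9·111 + 8·20 = 1159 pt ≤ 1200.
10 columns: 1290 pt > 1200. So 9.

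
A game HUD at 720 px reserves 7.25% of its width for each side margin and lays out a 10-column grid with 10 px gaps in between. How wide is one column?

52.56 px

720 × (1 − 2·7.25%) = 720 × 85.5% = 615.6 px for the columns.
10 columns + 9 gaps: 10c + 9·10 = 615.6.
10c = 615.6 − 90 = 525.6, so c = 52.56 px.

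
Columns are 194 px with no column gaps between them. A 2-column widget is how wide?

2-column span = 2·194 = 388 px.

388 px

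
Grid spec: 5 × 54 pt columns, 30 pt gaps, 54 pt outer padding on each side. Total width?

Total width: 2·54 + 5·54 + 4·30 = 498 pt.

498 pt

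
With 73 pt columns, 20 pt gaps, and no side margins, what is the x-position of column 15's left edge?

1302 pt

Before column 15: 14 columns + 14 gaps.
Offset = 14·(73 + 20) = 14·93 = 1302 pt.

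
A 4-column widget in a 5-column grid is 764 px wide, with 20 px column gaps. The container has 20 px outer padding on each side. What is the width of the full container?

1000 px

4 columns + 3 column gaps: 4c + 3·20 = 764.
4c = 764 − 60 = 704, so c = 176 px.
Container = 2·20 + 5·176 + 4·20 = 40 + 880 + 80 = 1000 px.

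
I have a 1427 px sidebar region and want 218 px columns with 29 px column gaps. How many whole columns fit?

5 columns

5 columns: 5·218 + 4·29 = 1206 px ≤ 1427.
6 columns: 1453 px > 1427. So 5.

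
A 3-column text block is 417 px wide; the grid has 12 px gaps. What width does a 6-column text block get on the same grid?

Subtracting 2 gaps of 12 leaves 393 for 3 columns, so c = 131 px.
6-column span = 6·131 + 5·12 = 846 px.

846 px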